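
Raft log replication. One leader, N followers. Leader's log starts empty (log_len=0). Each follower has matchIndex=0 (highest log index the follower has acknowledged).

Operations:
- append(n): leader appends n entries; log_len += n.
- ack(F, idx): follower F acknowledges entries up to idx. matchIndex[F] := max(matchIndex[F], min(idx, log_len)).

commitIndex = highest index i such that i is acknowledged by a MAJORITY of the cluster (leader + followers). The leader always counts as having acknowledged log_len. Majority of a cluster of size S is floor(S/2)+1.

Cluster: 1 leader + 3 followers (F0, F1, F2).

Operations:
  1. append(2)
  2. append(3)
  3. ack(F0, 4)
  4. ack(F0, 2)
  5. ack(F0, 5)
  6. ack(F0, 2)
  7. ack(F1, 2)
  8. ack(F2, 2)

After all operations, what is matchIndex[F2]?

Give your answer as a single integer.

Op 1: append 2 -> log_len=2
Op 2: append 3 -> log_len=5
Op 3: F0 acks idx 4 -> match: F0=4 F1=0 F2=0; commitIndex=0
Op 4: F0 acks idx 2 -> match: F0=4 F1=0 F2=0; commitIndex=0
Op 5: F0 acks idx 5 -> match: F0=5 F1=0 F2=0; commitIndex=0
Op 6: F0 acks idx 2 -> match: F0=5 F1=0 F2=0; commitIndex=0
Op 7: F1 acks idx 2 -> match: F0=5 F1=2 F2=0; commitIndex=2
Op 8: F2 acks idx 2 -> match: F0=5 F1=2 F2=2; commitIndex=2

Answer: 2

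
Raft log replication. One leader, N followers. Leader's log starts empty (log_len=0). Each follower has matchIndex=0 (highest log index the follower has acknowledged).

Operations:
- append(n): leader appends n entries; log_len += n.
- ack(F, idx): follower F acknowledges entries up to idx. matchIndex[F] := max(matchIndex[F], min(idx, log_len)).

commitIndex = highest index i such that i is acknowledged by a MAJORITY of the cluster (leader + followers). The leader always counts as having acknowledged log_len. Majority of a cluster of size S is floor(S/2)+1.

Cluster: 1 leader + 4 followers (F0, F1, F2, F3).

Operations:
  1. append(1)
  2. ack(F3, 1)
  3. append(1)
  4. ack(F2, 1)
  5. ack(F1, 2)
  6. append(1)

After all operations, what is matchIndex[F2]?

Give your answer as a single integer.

Answer: 1

Derivation:
Op 1: append 1 -> log_len=1
Op 2: F3 acks idx 1 -> match: F0=0 F1=0 F2=0 F3=1; commitIndex=0
Op 3: append 1 -> log_len=2
Op 4: F2 acks idx 1 -> match: F0=0 F1=0 F2=1 F3=1; commitIndex=1
Op 5: F1 acks idx 2 -> match: F0=0 F1=2 F2=1 F3=1; commitIndex=1
Op 6: append 1 -> log_len=3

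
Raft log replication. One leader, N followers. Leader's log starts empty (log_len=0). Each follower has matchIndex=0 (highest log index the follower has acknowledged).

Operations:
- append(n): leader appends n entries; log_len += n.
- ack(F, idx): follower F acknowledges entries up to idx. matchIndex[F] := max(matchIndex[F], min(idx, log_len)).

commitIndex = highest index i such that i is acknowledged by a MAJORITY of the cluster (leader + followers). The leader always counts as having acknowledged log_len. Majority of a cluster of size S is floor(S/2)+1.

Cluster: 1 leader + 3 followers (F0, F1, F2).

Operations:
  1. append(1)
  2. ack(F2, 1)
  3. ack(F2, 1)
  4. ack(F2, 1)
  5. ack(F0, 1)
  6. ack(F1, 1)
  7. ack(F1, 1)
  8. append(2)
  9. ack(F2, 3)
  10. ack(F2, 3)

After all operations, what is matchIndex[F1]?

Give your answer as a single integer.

Answer: 1

Derivation:
Op 1: append 1 -> log_len=1
Op 2: F2 acks idx 1 -> match: F0=0 F1=0 F2=1; commitIndex=0
Op 3: F2 acks idx 1 -> match: F0=0 F1=0 F2=1; commitIndex=0
Op 4: F2 acks idx 1 -> match: F0=0 F1=0 F2=1; commitIndex=0
Op 5: F0 acks idx 1 -> match: F0=1 F1=0 F2=1; commitIndex=1
Op 6: F1 acks idx 1 -> match: F0=1 F1=1 F2=1; commitIndex=1
Op 7: F1 acks idx 1 -> match: F0=1 F1=1 F2=1; commitIndex=1
Op 8: append 2 -> log_len=3
Op 9: F2 acks idx 3 -> match: F0=1 F1=1 F2=3; commitIndex=1
Op 10: F2 acks idx 3 -> match: F0=1 F1=1 F2=3; commitIndex=1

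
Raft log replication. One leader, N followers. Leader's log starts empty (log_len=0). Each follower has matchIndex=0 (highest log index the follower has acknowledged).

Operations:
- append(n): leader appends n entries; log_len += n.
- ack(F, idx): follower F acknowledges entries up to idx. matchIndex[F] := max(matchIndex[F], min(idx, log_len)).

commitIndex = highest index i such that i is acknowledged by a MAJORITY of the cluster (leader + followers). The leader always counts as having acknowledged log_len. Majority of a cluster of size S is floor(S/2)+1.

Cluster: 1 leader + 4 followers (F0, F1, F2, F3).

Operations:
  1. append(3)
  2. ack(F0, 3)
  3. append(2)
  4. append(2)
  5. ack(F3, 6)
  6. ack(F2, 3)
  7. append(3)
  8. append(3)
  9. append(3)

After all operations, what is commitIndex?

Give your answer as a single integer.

Op 1: append 3 -> log_len=3
Op 2: F0 acks idx 3 -> match: F0=3 F1=0 F2=0 F3=0; commitIndex=0
Op 3: append 2 -> log_len=5
Op 4: append 2 -> log_len=7
Op 5: F3 acks idx 6 -> match: F0=3 F1=0 F2=0 F3=6; commitIndex=3
Op 6: F2 acks idx 3 -> match: F0=3 F1=0 F2=3 F3=6; commitIndex=3
Op 7: append 3 -> log_len=10
Op 8: append 3 -> log_len=13
Op 9: append 3 -> log_len=16

Answer: 3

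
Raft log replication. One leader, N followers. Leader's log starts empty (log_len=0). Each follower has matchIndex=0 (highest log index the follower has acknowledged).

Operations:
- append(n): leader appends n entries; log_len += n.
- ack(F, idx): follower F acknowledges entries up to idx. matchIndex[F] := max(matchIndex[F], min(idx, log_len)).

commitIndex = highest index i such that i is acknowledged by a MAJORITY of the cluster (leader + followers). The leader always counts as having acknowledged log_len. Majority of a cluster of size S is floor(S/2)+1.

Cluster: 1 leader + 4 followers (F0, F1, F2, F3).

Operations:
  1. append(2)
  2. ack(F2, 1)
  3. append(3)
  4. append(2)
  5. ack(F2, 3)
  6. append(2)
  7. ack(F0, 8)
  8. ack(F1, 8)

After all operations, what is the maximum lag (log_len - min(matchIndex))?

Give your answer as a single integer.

Answer: 9

Derivation:
Op 1: append 2 -> log_len=2
Op 2: F2 acks idx 1 -> match: F0=0 F1=0 F2=1 F3=0; commitIndex=0
Op 3: append 3 -> log_len=5
Op 4: append 2 -> log_len=7
Op 5: F2 acks idx 3 -> match: F0=0 F1=0 F2=3 F3=0; commitIndex=0
Op 6: append 2 -> log_len=9
Op 7: F0 acks idx 8 -> match: F0=8 F1=0 F2=3 F3=0; commitIndex=3
Op 8: F1 acks idx 8 -> match: F0=8 F1=8 F2=3 F3=0; commitIndex=8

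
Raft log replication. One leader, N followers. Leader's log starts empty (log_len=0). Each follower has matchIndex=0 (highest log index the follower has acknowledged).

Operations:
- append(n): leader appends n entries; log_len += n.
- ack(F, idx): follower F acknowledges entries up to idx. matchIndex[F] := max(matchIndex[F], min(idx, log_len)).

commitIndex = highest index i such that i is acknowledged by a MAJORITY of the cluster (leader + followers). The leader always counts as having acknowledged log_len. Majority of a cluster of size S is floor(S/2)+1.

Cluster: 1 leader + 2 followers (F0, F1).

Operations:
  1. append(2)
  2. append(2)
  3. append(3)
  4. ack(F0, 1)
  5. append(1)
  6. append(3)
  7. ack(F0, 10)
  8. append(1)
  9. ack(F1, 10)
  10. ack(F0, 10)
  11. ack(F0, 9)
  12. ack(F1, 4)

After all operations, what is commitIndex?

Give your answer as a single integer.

Op 1: append 2 -> log_len=2
Op 2: append 2 -> log_len=4
Op 3: append 3 -> log_len=7
Op 4: F0 acks idx 1 -> match: F0=1 F1=0; commitIndex=1
Op 5: append 1 -> log_len=8
Op 6: append 3 -> log_len=11
Op 7: F0 acks idx 10 -> match: F0=10 F1=0; commitIndex=10
Op 8: append 1 -> log_len=12
Op 9: F1 acks idx 10 -> match: F0=10 F1=10; commitIndex=10
Op 10: F0 acks idx 10 -> match: F0=10 F1=10; commitIndex=10
Op 11: F0 acks idx 9 -> match: F0=10 F1=10; commitIndex=10
Op 12: F1 acks idx 4 -> match: F0=10 F1=10; commitIndex=10

Answer: 10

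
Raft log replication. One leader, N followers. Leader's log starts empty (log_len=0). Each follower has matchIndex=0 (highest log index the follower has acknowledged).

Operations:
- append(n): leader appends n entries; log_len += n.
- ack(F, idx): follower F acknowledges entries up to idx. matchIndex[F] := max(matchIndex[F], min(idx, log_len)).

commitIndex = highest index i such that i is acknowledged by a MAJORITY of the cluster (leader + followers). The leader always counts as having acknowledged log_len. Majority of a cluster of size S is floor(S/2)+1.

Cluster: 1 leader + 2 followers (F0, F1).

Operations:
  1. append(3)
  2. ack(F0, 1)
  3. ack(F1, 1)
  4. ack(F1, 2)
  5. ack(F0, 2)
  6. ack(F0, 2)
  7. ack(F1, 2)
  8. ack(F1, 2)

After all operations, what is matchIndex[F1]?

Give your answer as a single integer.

Answer: 2

Derivation:
Op 1: append 3 -> log_len=3
Op 2: F0 acks idx 1 -> match: F0=1 F1=0; commitIndex=1
Op 3: F1 acks idx 1 -> match: F0=1 F1=1; commitIndex=1
Op 4: F1 acks idx 2 -> match: F0=1 F1=2; commitIndex=2
Op 5: F0 acks idx 2 -> match: F0=2 F1=2; commitIndex=2
Op 6: F0 acks idx 2 -> match: F0=2 F1=2; commitIndex=2
Op 7: F1 acks idx 2 -> match: F0=2 F1=2; commitIndex=2
Op 8: F1 acks idx 2 -> match: F0=2 F1=2; commitIndex=2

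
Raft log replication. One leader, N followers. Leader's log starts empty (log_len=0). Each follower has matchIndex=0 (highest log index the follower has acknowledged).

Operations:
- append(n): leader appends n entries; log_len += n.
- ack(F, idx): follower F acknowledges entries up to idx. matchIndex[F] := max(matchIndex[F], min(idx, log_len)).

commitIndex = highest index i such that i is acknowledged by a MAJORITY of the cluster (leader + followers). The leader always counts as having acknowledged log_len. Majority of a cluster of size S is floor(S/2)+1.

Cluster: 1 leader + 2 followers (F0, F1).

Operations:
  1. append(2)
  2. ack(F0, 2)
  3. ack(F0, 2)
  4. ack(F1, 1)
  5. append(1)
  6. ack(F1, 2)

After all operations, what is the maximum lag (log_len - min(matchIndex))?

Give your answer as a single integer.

Op 1: append 2 -> log_len=2
Op 2: F0 acks idx 2 -> match: F0=2 F1=0; commitIndex=2
Op 3: F0 acks idx 2 -> match: F0=2 F1=0; commitIndex=2
Op 4: F1 acks idx 1 -> match: F0=2 F1=1; commitIndex=2
Op 5: append 1 -> log_len=3
Op 6: F1 acks idx 2 -> match: F0=2 F1=2; commitIndex=2

Answer: 1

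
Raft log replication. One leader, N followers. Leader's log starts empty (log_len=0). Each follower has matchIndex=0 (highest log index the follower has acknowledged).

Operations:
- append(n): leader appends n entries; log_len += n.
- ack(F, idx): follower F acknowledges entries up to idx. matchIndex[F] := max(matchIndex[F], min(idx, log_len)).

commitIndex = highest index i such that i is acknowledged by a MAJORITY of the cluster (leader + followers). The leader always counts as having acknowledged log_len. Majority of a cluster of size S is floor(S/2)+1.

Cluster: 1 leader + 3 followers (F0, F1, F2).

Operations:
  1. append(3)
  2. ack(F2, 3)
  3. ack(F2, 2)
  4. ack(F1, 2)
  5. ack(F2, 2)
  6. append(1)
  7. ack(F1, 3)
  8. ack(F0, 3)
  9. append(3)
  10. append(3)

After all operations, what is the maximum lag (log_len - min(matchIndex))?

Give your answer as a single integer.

Answer: 7

Derivation:
Op 1: append 3 -> log_len=3
Op 2: F2 acks idx 3 -> match: F0=0 F1=0 F2=3; commitIndex=0
Op 3: F2 acks idx 2 -> match: F0=0 F1=0 F2=3; commitIndex=0
Op 4: F1 acks idx 2 -> match: F0=0 F1=2 F2=3; commitIndex=2
Op 5: F2 acks idx 2 -> match: F0=0 F1=2 F2=3; commitIndex=2
Op 6: append 1 -> log_len=4
Op 7: F1 acks idx 3 -> match: F0=0 F1=3 F2=3; commitIndex=3
Op 8: F0 acks idx 3 -> match: F0=3 F1=3 F2=3; commitIndex=3
Op 9: append 3 -> log_len=7
Op 10: append 3 -> log_len=10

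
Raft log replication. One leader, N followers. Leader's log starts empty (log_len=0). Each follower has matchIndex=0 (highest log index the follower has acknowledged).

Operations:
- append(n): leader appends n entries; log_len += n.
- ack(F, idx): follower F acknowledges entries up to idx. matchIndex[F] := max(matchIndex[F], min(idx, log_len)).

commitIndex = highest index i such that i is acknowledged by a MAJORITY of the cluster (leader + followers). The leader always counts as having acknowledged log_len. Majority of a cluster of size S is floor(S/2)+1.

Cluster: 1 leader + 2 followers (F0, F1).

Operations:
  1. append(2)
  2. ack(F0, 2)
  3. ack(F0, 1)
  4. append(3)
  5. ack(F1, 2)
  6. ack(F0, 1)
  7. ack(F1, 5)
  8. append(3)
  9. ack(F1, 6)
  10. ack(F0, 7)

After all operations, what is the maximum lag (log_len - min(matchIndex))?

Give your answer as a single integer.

Op 1: append 2 -> log_len=2
Op 2: F0 acks idx 2 -> match: F0=2 F1=0; commitIndex=2
Op 3: F0 acks idx 1 -> match: F0=2 F1=0; commitIndex=2
Op 4: append 3 -> log_len=5
Op 5: F1 acks idx 2 -> match: F0=2 F1=2; commitIndex=2
Op 6: F0 acks idx 1 -> match: F0=2 F1=2; commitIndex=2
Op 7: F1 acks idx 5 -> match: F0=2 F1=5; commitIndex=5
Op 8: append 3 -> log_len=8
Op 9: F1 acks idx 6 -> match: F0=2 F1=6; commitIndex=6
Op 10: F0 acks idx 7 -> match: F0=7 F1=6; commitIndex=7

Answer: 2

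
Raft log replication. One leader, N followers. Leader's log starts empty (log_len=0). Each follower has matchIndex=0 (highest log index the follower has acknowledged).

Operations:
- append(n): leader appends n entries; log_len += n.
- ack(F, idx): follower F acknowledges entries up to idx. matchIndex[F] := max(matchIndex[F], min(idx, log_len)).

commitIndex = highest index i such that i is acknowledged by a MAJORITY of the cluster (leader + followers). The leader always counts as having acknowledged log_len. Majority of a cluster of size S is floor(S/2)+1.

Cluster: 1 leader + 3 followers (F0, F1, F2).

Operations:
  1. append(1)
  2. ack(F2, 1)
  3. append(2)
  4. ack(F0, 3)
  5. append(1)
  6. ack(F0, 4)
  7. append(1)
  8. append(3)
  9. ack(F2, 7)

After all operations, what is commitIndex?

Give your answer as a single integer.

Op 1: append 1 -> log_len=1
Op 2: F2 acks idx 1 -> match: F0=0 F1=0 F2=1; commitIndex=0
Op 3: append 2 -> log_len=3
Op 4: F0 acks idx 3 -> match: F0=3 F1=0 F2=1; commitIndex=1
Op 5: append 1 -> log_len=4
Op 6: F0 acks idx 4 -> match: F0=4 F1=0 F2=1; commitIndex=1
Op 7: append 1 -> log_len=5
Op 8: append 3 -> log_len=8
Op 9: F2 acks idx 7 -> match: F0=4 F1=0 F2=7; commitIndex=4

Answer: 4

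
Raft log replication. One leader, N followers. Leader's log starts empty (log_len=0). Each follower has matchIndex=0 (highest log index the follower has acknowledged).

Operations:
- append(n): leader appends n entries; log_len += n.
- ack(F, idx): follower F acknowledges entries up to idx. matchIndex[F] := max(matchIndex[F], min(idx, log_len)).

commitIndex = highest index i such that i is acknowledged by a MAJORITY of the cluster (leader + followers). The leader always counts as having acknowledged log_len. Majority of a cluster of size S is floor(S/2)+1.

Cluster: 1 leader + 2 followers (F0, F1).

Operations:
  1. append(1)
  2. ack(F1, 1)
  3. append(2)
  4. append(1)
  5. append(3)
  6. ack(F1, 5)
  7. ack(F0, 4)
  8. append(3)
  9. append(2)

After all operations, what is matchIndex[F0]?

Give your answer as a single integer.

Op 1: append 1 -> log_len=1
Op 2: F1 acks idx 1 -> match: F0=0 F1=1; commitIndex=1
Op 3: append 2 -> log_len=3
Op 4: append 1 -> log_len=4
Op 5: append 3 -> log_len=7
Op 6: F1 acks idx 5 -> match: F0=0 F1=5; commitIndex=5
Op 7: F0 acks idx 4 -> match: F0=4 F1=5; commitIndex=5
Op 8: append 3 -> log_len=10
Op 9: append 2 -> log_len=12

Answer: 4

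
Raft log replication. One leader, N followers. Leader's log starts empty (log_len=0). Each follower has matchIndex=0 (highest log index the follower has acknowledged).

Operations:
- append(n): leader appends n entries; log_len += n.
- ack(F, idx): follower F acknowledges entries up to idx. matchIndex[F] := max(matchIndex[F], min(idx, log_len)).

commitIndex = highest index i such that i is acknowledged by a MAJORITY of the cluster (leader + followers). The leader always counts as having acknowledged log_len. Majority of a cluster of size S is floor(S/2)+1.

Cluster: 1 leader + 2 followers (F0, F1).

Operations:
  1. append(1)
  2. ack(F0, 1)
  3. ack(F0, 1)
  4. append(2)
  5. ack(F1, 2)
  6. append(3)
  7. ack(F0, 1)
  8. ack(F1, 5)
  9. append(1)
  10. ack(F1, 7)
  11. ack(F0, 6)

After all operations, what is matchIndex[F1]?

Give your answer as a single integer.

Op 1: append 1 -> log_len=1
Op 2: F0 acks idx 1 -> match: F0=1 F1=0; commitIndex=1
Op 3: F0 acks idx 1 -> match: F0=1 F1=0; commitIndex=1
Op 4: append 2 -> log_len=3
Op 5: F1 acks idx 2 -> match: F0=1 F1=2; commitIndex=2
Op 6: append 3 -> log_len=6
Op 7: F0 acks idx 1 -> match: F0=1 F1=2; commitIndex=2
Op 8: F1 acks idx 5 -> match: F0=1 F1=5; commitIndex=5
Op 9: append 1 -> log_len=7
Op 10: F1 acks idx 7 -> match: F0=1 F1=7; commitIndex=7
Op 11: F0 acks idx 6 -> match: F0=6 F1=7; commitIndex=7

Answer: 7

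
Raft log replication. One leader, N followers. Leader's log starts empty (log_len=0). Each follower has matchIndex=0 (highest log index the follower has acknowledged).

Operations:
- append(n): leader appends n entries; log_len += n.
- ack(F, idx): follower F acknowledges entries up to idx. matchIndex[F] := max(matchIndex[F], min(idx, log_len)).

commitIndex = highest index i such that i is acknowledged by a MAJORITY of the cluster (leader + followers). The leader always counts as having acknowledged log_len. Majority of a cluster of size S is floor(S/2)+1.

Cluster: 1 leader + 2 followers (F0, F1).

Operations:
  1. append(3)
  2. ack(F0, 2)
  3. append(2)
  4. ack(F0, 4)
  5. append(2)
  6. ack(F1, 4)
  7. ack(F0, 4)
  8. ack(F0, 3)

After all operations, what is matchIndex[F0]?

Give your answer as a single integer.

Op 1: append 3 -> log_len=3
Op 2: F0 acks idx 2 -> match: F0=2 F1=0; commitIndex=2
Op 3: append 2 -> log_len=5
Op 4: F0 acks idx 4 -> match: F0=4 F1=0; commitIndex=4
Op 5: append 2 -> log_len=7
Op 6: F1 acks idx 4 -> match: F0=4 F1=4; commitIndex=4
Op 7: F0 acks idx 4 -> match: F0=4 F1=4; commitIndex=4
Op 8: F0 acks idx 3 -> match: F0=4 F1=4; commitIndex=4

Answer: 4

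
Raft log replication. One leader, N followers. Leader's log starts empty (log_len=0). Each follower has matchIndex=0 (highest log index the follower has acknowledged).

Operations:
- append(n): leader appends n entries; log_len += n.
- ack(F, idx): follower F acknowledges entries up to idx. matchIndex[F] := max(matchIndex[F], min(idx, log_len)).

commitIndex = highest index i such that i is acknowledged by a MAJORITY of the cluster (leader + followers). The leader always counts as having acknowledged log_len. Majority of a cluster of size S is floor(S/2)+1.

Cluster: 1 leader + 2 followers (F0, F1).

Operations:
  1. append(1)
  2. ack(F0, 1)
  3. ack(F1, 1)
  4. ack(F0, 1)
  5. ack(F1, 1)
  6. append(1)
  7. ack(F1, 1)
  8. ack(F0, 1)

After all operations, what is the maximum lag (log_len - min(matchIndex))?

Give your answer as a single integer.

Answer: 1

Derivation:
Op 1: append 1 -> log_len=1
Op 2: F0 acks idx 1 -> match: F0=1 F1=0; commitIndex=1
Op 3: F1 acks idx 1 -> match: F0=1 F1=1; commitIndex=1
Op 4: F0 acks idx 1 -> match: F0=1 F1=1; commitIndex=1
Op 5: F1 acks idx 1 -> match: F0=1 F1=1; commitIndex=1
Op 6: append 1 -> log_len=2
Op 7: F1 acks idx 1 -> match: F0=1 F1=1; commitIndex=1
Op 8: F0 acks idx 1 -> match: F0=1 F1=1; commitIndex=1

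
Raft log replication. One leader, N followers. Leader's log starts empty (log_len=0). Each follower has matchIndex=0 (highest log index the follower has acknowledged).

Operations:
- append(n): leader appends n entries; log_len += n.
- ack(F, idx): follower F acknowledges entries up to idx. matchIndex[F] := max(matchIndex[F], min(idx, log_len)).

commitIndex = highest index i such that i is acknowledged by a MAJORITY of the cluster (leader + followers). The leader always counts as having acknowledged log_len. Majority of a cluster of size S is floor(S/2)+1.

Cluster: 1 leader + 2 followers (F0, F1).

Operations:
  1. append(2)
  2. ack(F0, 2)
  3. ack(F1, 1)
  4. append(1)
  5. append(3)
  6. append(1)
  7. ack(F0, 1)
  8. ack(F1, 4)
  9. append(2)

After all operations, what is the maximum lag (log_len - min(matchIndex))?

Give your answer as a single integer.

Answer: 7

Derivation:
Op 1: append 2 -> log_len=2
Op 2: F0 acks idx 2 -> match: F0=2 F1=0; commitIndex=2
Op 3: F1 acks idx 1 -> match: F0=2 F1=1; commitIndex=2
Op 4: append 1 -> log_len=3
Op 5: append 3 -> log_len=6
Op 6: append 1 -> log_len=7
Op 7: F0 acks idx 1 -> match: F0=2 F1=1; commitIndex=2
Op 8: F1 acks idx 4 -> match: F0=2 F1=4; commitIndex=4
Op 9: append 2 -> log_len=9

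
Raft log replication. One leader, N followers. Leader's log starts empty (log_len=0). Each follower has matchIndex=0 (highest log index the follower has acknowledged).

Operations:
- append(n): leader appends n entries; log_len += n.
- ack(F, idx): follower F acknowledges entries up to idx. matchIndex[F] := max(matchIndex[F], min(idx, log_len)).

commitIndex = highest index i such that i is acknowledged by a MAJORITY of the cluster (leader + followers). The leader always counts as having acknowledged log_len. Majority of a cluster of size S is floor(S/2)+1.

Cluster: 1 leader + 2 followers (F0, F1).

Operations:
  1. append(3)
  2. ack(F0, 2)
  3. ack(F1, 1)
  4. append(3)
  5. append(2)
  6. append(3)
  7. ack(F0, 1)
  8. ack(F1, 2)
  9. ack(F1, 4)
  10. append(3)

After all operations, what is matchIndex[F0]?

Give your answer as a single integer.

Op 1: append 3 -> log_len=3
Op 2: F0 acks idx 2 -> match: F0=2 F1=0; commitIndex=2
Op 3: F1 acks idx 1 -> match: F0=2 F1=1; commitIndex=2
Op 4: append 3 -> log_len=6
Op 5: append 2 -> log_len=8
Op 6: append 3 -> log_len=11
Op 7: F0 acks idx 1 -> match: F0=2 F1=1; commitIndex=2
Op 8: F1 acks idx 2 -> match: F0=2 F1=2; commitIndex=2
Op 9: F1 acks idx 4 -> match: F0=2 F1=4; commitIndex=4
Op 10: append 3 -> log_len=14

Answer: 2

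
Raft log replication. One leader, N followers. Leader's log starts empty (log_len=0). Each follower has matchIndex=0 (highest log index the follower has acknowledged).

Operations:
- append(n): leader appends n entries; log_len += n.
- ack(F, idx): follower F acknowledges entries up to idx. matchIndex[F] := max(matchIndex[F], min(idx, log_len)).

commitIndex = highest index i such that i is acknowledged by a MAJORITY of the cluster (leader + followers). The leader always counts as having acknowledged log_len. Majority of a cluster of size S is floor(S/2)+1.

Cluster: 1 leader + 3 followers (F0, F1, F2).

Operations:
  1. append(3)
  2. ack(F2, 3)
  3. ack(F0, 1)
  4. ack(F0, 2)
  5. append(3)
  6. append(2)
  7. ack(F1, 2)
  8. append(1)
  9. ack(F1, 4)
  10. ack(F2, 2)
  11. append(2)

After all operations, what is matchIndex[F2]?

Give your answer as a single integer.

Op 1: append 3 -> log_len=3
Op 2: F2 acks idx 3 -> match: F0=0 F1=0 F2=3; commitIndex=0
Op 3: F0 acks idx 1 -> match: F0=1 F1=0 F2=3; commitIndex=1
Op 4: F0 acks idx 2 -> match: F0=2 F1=0 F2=3; commitIndex=2
Op 5: append 3 -> log_len=6
Op 6: append 2 -> log_len=8
Op 7: F1 acks idx 2 -> match: F0=2 F1=2 F2=3; commitIndex=2
Op 8: append 1 -> log_len=9
Op 9: F1 acks idx 4 -> match: F0=2 F1=4 F2=3; commitIndex=3
Op 10: F2 acks idx 2 -> match: F0=2 F1=4 F2=3; commitIndex=3
Op 11: append 2 -> log_len=11

Answer: 3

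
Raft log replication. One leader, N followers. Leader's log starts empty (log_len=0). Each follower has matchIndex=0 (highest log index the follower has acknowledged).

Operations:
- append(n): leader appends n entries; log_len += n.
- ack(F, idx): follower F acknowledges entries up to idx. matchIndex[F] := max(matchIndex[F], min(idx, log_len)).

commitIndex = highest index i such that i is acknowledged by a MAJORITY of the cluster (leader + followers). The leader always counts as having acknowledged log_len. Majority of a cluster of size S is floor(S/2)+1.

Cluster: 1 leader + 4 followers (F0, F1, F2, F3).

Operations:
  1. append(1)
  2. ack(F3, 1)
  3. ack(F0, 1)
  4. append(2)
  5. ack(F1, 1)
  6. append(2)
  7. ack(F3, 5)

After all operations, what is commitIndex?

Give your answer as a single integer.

Op 1: append 1 -> log_len=1
Op 2: F3 acks idx 1 -> match: F0=0 F1=0 F2=0 F3=1; commitIndex=0
Op 3: F0 acks idx 1 -> match: F0=1 F1=0 F2=0 F3=1; commitIndex=1
Op 4: append 2 -> log_len=3
Op 5: F1 acks idx 1 -> match: F0=1 F1=1 F2=0 F3=1; commitIndex=1
Op 6: append 2 -> log_len=5
Op 7: F3 acks idx 5 -> match: F0=1 F1=1 F2=0 F3=5; commitIndex=1

Answer: 1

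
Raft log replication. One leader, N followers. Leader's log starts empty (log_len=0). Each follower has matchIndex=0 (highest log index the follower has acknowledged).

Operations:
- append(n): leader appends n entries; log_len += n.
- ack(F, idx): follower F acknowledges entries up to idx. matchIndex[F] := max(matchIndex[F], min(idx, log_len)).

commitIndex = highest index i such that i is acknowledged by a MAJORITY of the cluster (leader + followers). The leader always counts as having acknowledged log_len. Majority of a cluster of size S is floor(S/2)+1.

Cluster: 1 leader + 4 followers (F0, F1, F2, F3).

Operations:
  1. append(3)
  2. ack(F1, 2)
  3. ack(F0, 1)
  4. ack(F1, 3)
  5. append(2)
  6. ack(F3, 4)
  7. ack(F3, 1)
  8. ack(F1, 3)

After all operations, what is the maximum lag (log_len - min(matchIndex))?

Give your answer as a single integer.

Answer: 5

Derivation:
Op 1: append 3 -> log_len=3
Op 2: F1 acks idx 2 -> match: F0=0 F1=2 F2=0 F3=0; commitIndex=0
Op 3: F0 acks idx 1 -> match: F0=1 F1=2 F2=0 F3=0; commitIndex=1
Op 4: F1 acks idx 3 -> match: F0=1 F1=3 F2=0 F3=0; commitIndex=1
Op 5: append 2 -> log_len=5
Op 6: F3 acks idx 4 -> match: F0=1 F1=3 F2=0 F3=4; commitIndex=3
Op 7: F3 acks idx 1 -> match: F0=1 F1=3 F2=0 F3=4; commitIndex=3
Op 8: F1 acks idx 3 -> match: F0=1 F1=3 F2=0 F3=4; commitIndex=3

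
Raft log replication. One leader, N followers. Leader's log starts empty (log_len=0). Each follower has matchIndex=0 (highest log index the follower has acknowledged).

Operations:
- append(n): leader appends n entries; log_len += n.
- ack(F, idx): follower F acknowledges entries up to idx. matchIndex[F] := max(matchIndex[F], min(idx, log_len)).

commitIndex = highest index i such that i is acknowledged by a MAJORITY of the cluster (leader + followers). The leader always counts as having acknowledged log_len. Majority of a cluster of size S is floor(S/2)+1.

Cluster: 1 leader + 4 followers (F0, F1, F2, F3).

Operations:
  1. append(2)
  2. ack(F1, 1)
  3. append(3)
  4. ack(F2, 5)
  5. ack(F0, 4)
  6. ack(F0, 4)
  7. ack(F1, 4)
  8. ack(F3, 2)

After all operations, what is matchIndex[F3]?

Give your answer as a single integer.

Answer: 2

Derivation:
Op 1: append 2 -> log_len=2
Op 2: F1 acks idx 1 -> match: F0=0 F1=1 F2=0 F3=0; commitIndex=0
Op 3: append 3 -> log_len=5
Op 4: F2 acks idx 5 -> match: F0=0 F1=1 F2=5 F3=0; commitIndex=1
Op 5: F0 acks idx 4 -> match: F0=4 F1=1 F2=5 F3=0; commitIndex=4
Op 6: F0 acks idx 4 -> match: F0=4 F1=1 F2=5 F3=0; commitIndex=4
Op 7: F1 acks idx 4 -> match: F0=4 F1=4 F2=5 F3=0; commitIndex=4
Op 8: F3 acks idx 2 -> match: F0=4 F1=4 F2=5 F3=2; commitIndex=4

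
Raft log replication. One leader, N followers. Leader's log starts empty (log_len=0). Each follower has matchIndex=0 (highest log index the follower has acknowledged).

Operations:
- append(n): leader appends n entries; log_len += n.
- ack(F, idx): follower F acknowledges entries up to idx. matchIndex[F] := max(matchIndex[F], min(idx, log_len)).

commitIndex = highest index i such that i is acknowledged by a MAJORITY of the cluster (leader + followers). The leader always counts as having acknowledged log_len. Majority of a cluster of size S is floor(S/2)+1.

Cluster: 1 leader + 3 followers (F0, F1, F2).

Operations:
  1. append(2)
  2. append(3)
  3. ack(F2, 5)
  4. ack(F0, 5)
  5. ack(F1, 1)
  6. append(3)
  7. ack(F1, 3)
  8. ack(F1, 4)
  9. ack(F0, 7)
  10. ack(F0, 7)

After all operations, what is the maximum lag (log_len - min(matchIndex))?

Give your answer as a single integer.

Op 1: append 2 -> log_len=2
Op 2: append 3 -> log_len=5
Op 3: F2 acks idx 5 -> match: F0=0 F1=0 F2=5; commitIndex=0
Op 4: F0 acks idx 5 -> match: F0=5 F1=0 F2=5; commitIndex=5
Op 5: F1 acks idx 1 -> match: F0=5 F1=1 F2=5; commitIndex=5
Op 6: append 3 -> log_len=8
Op 7: F1 acks idx 3 -> match: F0=5 F1=3 F2=5; commitIndex=5
Op 8: F1 acks idx 4 -> match: F0=5 F1=4 F2=5; commitIndex=5
Op 9: F0 acks idx 7 -> match: F0=7 F1=4 F2=5; commitIndex=5
Op 10: F0 acks idx 7 -> match: F0=7 F1=4 F2=5; commitIndex=5

Answer: 4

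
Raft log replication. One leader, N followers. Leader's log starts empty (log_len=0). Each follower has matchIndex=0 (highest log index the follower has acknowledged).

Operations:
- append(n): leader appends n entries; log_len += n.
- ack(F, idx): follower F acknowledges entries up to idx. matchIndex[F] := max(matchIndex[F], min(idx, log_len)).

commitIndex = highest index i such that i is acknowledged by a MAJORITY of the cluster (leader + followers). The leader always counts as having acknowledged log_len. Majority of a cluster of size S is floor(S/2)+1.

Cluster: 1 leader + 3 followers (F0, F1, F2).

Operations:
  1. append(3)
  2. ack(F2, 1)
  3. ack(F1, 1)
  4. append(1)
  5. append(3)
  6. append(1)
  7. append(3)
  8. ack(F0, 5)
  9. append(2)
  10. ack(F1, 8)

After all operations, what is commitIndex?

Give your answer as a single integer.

Op 1: append 3 -> log_len=3
Op 2: F2 acks idx 1 -> match: F0=0 F1=0 F2=1; commitIndex=0
Op 3: F1 acks idx 1 -> match: F0=0 F1=1 F2=1; commitIndex=1
Op 4: append 1 -> log_len=4
Op 5: append 3 -> log_len=7
Op 6: append 1 -> log_len=8
Op 7: append 3 -> log_len=11
Op 8: F0 acks idx 5 -> match: F0=5 F1=1 F2=1; commitIndex=1
Op 9: append 2 -> log_len=13
Op 10: F1 acks idx 8 -> match: F0=5 F1=8 F2=1; commitIndex=5

Answer: 5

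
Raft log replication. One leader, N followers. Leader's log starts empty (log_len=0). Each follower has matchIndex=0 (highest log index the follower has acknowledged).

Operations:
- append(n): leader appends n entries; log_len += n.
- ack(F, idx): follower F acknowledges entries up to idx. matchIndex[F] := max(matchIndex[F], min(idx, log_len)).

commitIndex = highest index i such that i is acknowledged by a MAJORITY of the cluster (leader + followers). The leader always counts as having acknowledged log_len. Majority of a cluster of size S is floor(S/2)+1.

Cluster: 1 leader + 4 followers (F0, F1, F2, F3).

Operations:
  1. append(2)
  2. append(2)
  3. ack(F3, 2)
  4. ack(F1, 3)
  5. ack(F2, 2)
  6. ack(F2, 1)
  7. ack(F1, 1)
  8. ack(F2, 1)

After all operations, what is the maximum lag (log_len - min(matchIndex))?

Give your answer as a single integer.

Answer: 4

Derivation:
Op 1: append 2 -> log_len=2
Op 2: append 2 -> log_len=4
Op 3: F3 acks idx 2 -> match: F0=0 F1=0 F2=0 F3=2; commitIndex=0
Op 4: F1 acks idx 3 -> match: F0=0 F1=3 F2=0 F3=2; commitIndex=2
Op 5: F2 acks idx 2 -> match: F0=0 F1=3 F2=2 F3=2; commitIndex=2
Op 6: F2 acks idx 1 -> match: F0=0 F1=3 F2=2 F3=2; commitIndex=2
Op 7: F1 acks idx 1 -> match: F0=0 F1=3 F2=2 F3=2; commitIndex=2
Op 8: F2 acks idx 1 -> match: F0=0 F1=3 F2=2 F3=2; commitIndex=2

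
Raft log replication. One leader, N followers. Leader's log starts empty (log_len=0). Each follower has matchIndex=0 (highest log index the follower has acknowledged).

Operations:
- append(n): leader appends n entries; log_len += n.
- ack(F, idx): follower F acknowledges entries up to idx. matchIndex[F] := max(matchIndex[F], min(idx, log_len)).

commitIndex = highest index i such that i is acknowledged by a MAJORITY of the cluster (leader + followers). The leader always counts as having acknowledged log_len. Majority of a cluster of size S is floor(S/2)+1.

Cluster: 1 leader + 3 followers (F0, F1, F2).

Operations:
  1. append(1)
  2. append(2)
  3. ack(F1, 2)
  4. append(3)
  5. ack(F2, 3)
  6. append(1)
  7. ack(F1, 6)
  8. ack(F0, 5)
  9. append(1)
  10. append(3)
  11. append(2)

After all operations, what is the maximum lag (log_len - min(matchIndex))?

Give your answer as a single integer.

Answer: 10

Derivation:
Op 1: append 1 -> log_len=1
Op 2: append 2 -> log_len=3
Op 3: F1 acks idx 2 -> match: F0=0 F1=2 F2=0; commitIndex=0
Op 4: append 3 -> log_len=6
Op 5: F2 acks idx 3 -> match: F0=0 F1=2 F2=3; commitIndex=2
Op 6: append 1 -> log_len=7
Op 7: F1 acks idx 6 -> match: F0=0 F1=6 F2=3; commitIndex=3
Op 8: F0 acks idx 5 -> match: F0=5 F1=6 F2=3; commitIndex=5
Op 9: append 1 -> log_len=8
Op 10: append 3 -> log_len=11
Op 11: append 2 -> log_len=13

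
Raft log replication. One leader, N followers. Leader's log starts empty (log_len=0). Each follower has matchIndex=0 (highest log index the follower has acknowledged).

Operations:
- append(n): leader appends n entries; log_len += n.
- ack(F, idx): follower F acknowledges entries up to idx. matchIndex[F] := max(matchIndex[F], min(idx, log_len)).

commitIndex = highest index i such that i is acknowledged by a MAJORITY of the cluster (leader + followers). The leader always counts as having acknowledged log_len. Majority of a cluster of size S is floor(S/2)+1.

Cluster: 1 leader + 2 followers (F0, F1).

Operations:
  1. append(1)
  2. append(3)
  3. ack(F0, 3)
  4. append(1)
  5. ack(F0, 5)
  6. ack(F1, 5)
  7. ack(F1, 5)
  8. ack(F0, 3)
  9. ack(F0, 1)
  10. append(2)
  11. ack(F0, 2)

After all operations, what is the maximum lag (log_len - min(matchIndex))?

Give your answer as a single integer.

Answer: 2

Derivation:
Op 1: append 1 -> log_len=1
Op 2: append 3 -> log_len=4
Op 3: F0 acks idx 3 -> match: F0=3 F1=0; commitIndex=3
Op 4: append 1 -> log_len=5
Op 5: F0 acks idx 5 -> match: F0=5 F1=0; commitIndex=5
Op 6: F1 acks idx 5 -> match: F0=5 F1=5; commitIndex=5
Op 7: F1 acks idx 5 -> match: F0=5 F1=5; commitIndex=5
Op 8: F0 acks idx 3 -> match: F0=5 F1=5; commitIndex=5
Op 9: F0 acks idx 1 -> match: F0=5 F1=5; commitIndex=5
Op 10: append 2 -> log_len=7
Op 11: F0 acks idx 2 -> match: F0=5 F1=5; commitIndex=5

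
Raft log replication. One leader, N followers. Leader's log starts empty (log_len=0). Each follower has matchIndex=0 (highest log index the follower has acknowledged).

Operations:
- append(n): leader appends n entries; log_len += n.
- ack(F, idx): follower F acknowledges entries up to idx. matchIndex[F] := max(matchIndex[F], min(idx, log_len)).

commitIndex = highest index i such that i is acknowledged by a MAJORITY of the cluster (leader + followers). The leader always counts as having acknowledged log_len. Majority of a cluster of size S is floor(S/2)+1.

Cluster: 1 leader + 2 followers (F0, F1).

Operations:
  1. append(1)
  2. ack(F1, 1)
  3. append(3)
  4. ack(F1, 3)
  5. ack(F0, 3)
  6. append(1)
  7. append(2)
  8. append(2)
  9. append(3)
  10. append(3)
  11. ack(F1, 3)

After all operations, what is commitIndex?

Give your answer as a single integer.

Answer: 3

Derivation:
Op 1: append 1 -> log_len=1
Op 2: F1 acks idx 1 -> match: F0=0 F1=1; commitIndex=1
Op 3: append 3 -> log_len=4
Op 4: F1 acks idx 3 -> match: F0=0 F1=3; commitIndex=3
Op 5: F0 acks idx 3 -> match: F0=3 F1=3; commitIndex=3
Op 6: append 1 -> log_len=5
Op 7: append 2 -> log_len=7
Op 8: append 2 -> log_len=9
Op 9: append 3 -> log_len=12
Op 10: append 3 -> log_len=15
Op 11: F1 acks idx 3 -> match: F0=3 F1=3; commitIndex=3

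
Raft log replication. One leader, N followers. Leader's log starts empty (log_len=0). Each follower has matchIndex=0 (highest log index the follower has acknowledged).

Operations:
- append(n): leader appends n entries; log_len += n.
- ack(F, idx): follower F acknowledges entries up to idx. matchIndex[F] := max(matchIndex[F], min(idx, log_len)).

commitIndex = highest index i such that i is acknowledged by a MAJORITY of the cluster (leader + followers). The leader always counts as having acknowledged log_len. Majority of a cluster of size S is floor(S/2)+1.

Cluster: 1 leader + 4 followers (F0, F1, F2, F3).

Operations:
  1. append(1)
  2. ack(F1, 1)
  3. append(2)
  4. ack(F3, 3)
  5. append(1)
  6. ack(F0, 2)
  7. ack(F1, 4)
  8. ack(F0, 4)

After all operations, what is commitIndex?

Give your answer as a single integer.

Answer: 4

Derivation:
Op 1: append 1 -> log_len=1
Op 2: F1 acks idx 1 -> match: F0=0 F1=1 F2=0 F3=0; commitIndex=0
Op 3: append 2 -> log_len=3
Op 4: F3 acks idx 3 -> match: F0=0 F1=1 F2=0 F3=3; commitIndex=1
Op 5: append 1 -> log_len=4
Op 6: F0 acks idx 2 -> match: F0=2 F1=1 F2=0 F3=3; commitIndex=2
Op 7: F1 acks idx 4 -> match: F0=2 F1=4 F2=0 F3=3; commitIndex=3
Op 8: F0 acks idx 4 -> match: F0=4 F1=4 F2=0 F3=3; commitIndex=4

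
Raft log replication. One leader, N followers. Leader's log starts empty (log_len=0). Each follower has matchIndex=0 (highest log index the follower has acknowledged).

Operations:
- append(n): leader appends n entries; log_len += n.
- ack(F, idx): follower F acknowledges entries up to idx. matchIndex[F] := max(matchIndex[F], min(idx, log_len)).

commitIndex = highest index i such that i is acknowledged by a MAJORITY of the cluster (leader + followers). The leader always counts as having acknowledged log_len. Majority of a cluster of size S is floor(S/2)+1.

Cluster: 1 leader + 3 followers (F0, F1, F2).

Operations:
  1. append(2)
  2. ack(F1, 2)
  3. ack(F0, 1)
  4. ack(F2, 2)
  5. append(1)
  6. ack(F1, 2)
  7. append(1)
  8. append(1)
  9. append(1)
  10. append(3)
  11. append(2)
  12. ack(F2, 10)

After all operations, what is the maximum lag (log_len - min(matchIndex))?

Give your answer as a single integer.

Answer: 10

Derivation:
Op 1: append 2 -> log_len=2
Op 2: F1 acks idx 2 -> match: F0=0 F1=2 F2=0; commitIndex=0
Op 3: F0 acks idx 1 -> match: F0=1 F1=2 F2=0; commitIndex=1
Op 4: F2 acks idx 2 -> match: F0=1 F1=2 F2=2; commitIndex=2
Op 5: append 1 -> log_len=3
Op 6: F1 acks idx 2 -> match: F0=1 F1=2 F2=2; commitIndex=2
Op 7: append 1 -> log_len=4
Op 8: append 1 -> log_len=5
Op 9: append 1 -> log_len=6
Op 10: append 3 -> log_len=9
Op 11: append 2 -> log_len=11
Op 12: F2 acks idx 10 -> match: F0=1 F1=2 F2=10; commitIndex=2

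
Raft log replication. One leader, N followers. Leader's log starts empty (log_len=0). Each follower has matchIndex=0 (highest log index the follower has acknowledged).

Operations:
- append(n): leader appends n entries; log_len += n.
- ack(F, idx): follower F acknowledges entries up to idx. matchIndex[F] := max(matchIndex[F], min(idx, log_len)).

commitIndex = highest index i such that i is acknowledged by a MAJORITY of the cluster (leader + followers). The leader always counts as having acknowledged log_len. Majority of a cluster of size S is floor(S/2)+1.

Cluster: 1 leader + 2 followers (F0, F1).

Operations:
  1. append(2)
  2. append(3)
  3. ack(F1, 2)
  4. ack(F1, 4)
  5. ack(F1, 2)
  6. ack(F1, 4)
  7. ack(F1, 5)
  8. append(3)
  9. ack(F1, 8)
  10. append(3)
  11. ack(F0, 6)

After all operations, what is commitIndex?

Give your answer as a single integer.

Answer: 8

Derivation:
Op 1: append 2 -> log_len=2
Op 2: append 3 -> log_len=5
Op 3: F1 acks idx 2 -> match: F0=0 F1=2; commitIndex=2
Op 4: F1 acks idx 4 -> match: F0=0 F1=4; commitIndex=4
Op 5: F1 acks idx 2 -> match: F0=0 F1=4; commitIndex=4
Op 6: F1 acks idx 4 -> match: F0=0 F1=4; commitIndex=4
Op 7: F1 acks idx 5 -> match: F0=0 F1=5; commitIndex=5
Op 8: append 3 -> log_len=8
Op 9: F1 acks idx 8 -> match: F0=0 F1=8; commitIndex=8
Op 10: append 3 -> log_len=11
Op 11: F0 acks idx 6 -> match: F0=6 F1=8; commitIndex=8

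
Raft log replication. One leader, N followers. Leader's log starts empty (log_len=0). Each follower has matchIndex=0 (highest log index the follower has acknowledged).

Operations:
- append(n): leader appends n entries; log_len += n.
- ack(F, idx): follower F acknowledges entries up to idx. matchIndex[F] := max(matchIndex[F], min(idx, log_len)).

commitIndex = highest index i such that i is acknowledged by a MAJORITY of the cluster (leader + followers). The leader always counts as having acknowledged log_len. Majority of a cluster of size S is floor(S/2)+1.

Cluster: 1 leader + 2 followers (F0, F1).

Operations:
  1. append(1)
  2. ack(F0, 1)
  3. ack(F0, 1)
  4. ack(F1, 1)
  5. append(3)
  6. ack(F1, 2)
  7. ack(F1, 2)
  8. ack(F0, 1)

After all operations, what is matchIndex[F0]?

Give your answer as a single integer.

Answer: 1

Derivation:
Op 1: append 1 -> log_len=1
Op 2: F0 acks idx 1 -> match: F0=1 F1=0; commitIndex=1
Op 3: F0 acks idx 1 -> match: F0=1 F1=0; commitIndex=1
Op 4: F1 acks idx 1 -> match: F0=1 F1=1; commitIndex=1
Op 5: append 3 -> log_len=4
Op 6: F1 acks idx 2 -> match: F0=1 F1=2; commitIndex=2
Op 7: F1 acks idx 2 -> match: F0=1 F1=2; commitIndex=2
Op 8: F0 acks idx 1 -> match: F0=1 F1=2; commitIndex=2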